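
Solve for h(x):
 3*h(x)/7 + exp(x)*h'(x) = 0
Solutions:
 h(x) = C1*exp(3*exp(-x)/7)


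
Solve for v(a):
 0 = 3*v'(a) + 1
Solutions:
 v(a) = C1 - a/3


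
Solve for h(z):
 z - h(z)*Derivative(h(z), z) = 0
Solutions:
 h(z) = -sqrt(C1 + z^2)
 h(z) = sqrt(C1 + z^2)


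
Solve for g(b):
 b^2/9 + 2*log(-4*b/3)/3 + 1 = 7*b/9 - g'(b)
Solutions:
 g(b) = C1 - b^3/27 + 7*b^2/18 - 2*b*log(-b)/3 + b*(-2*log(2) - 1/3 + 2*log(6)/3)


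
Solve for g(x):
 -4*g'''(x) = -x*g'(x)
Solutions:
 g(x) = C1 + Integral(C2*airyai(2^(1/3)*x/2) + C3*airybi(2^(1/3)*x/2), x)


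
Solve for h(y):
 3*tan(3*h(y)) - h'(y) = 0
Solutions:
 h(y) = -asin(C1*exp(9*y))/3 + pi/3
 h(y) = asin(C1*exp(9*y))/3


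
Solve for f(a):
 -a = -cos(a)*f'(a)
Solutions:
 f(a) = C1 + Integral(a/cos(a), a)


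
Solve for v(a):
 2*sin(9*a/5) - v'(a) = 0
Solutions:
 v(a) = C1 - 10*cos(9*a/5)/9


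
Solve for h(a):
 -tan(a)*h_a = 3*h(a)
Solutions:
 h(a) = C1/sin(a)^3


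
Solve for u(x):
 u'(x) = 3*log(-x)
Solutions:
 u(x) = C1 + 3*x*log(-x) - 3*x


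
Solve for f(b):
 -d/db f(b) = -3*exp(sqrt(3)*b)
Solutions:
 f(b) = C1 + sqrt(3)*exp(sqrt(3)*b)


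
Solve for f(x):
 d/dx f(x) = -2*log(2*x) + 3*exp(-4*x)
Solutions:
 f(x) = C1 - 2*x*log(x) + 2*x*(1 - log(2)) - 3*exp(-4*x)/4


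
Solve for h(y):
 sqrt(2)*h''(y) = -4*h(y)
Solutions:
 h(y) = C1*sin(2^(3/4)*y) + C2*cos(2^(3/4)*y)


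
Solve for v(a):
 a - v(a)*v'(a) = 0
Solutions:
 v(a) = -sqrt(C1 + a^2)
 v(a) = sqrt(C1 + a^2)


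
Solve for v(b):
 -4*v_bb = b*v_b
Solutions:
 v(b) = C1 + C2*erf(sqrt(2)*b/4)


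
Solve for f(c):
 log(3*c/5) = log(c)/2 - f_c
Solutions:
 f(c) = C1 - c*log(c)/2 + c/2 + c*log(5/3)


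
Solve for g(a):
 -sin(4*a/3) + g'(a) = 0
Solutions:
 g(a) = C1 - 3*cos(4*a/3)/4


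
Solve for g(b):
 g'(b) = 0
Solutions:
 g(b) = C1


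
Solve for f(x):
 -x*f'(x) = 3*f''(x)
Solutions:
 f(x) = C1 + C2*erf(sqrt(6)*x/6)


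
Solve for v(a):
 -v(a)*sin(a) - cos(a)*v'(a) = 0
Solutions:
 v(a) = C1*cos(a)


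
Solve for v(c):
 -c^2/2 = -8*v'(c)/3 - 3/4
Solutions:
 v(c) = C1 + c^3/16 - 9*c/32


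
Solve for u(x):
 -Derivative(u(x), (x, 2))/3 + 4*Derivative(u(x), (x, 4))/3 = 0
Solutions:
 u(x) = C1 + C2*x + C3*exp(-x/2) + C4*exp(x/2)


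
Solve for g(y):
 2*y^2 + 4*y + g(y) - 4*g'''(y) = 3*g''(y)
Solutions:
 g(y) = C1*exp(-y*((4*sqrt(3) + 7)^(-1/3) + 2 + (4*sqrt(3) + 7)^(1/3))/8)*sin(sqrt(3)*y*(-(4*sqrt(3) + 7)^(1/3) + (4*sqrt(3) + 7)^(-1/3))/8) + C2*exp(-y*((4*sqrt(3) + 7)^(-1/3) + 2 + (4*sqrt(3) + 7)^(1/3))/8)*cos(sqrt(3)*y*(-(4*sqrt(3) + 7)^(1/3) + (4*sqrt(3) + 7)^(-1/3))/8) + C3*exp(y*(-1 + (4*sqrt(3) + 7)^(-1/3) + (4*sqrt(3) + 7)^(1/3))/4) - 2*y^2 - 4*y - 12


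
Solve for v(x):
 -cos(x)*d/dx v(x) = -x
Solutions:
 v(x) = C1 + Integral(x/cos(x), x)


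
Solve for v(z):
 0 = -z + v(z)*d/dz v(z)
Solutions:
 v(z) = -sqrt(C1 + z^2)
 v(z) = sqrt(C1 + z^2)


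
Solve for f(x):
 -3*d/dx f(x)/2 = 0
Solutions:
 f(x) = C1


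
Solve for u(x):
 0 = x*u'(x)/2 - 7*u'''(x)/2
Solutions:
 u(x) = C1 + Integral(C2*airyai(7^(2/3)*x/7) + C3*airybi(7^(2/3)*x/7), x)


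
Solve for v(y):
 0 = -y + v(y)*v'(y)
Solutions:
 v(y) = -sqrt(C1 + y^2)
 v(y) = sqrt(C1 + y^2)


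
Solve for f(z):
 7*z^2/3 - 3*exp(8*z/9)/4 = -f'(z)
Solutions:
 f(z) = C1 - 7*z^3/9 + 27*exp(8*z/9)/32


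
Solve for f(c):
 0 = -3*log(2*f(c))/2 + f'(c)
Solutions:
 -2*Integral(1/(log(_y) + log(2)), (_y, f(c)))/3 = C1 - c


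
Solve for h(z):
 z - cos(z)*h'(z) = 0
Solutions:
 h(z) = C1 + Integral(z/cos(z), z)


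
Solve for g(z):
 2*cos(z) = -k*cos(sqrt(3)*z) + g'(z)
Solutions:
 g(z) = C1 + sqrt(3)*k*sin(sqrt(3)*z)/3 + 2*sin(z)


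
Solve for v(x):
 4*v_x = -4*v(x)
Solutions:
 v(x) = C1*exp(-x)


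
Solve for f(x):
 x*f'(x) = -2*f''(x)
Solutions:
 f(x) = C1 + C2*erf(x/2)


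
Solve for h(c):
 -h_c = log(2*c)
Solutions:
 h(c) = C1 - c*log(c) - c*log(2) + c


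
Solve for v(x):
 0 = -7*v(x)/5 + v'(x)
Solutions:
 v(x) = C1*exp(7*x/5)


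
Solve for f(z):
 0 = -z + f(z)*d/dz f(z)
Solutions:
 f(z) = -sqrt(C1 + z^2)
 f(z) = sqrt(C1 + z^2)


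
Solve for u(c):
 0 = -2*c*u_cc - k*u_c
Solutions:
 u(c) = C1 + c^(1 - re(k)/2)*(C2*sin(log(c)*Abs(im(k))/2) + C3*cos(log(c)*im(k)/2))


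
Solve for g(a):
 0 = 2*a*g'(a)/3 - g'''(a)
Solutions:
 g(a) = C1 + Integral(C2*airyai(2^(1/3)*3^(2/3)*a/3) + C3*airybi(2^(1/3)*3^(2/3)*a/3), a)


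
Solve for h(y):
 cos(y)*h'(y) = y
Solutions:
 h(y) = C1 + Integral(y/cos(y), y)


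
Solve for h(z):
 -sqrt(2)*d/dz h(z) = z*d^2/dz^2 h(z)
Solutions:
 h(z) = C1 + C2*z^(1 - sqrt(2))


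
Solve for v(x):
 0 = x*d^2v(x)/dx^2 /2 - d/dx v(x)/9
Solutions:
 v(x) = C1 + C2*x^(11/9)


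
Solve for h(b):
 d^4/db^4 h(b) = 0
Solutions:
 h(b) = C1 + C2*b + C3*b^2 + C4*b^3


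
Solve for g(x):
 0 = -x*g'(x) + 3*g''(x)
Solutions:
 g(x) = C1 + C2*erfi(sqrt(6)*x/6)


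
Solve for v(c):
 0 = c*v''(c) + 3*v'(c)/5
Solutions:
 v(c) = C1 + C2*c^(2/5)


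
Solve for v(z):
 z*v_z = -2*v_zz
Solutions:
 v(z) = C1 + C2*erf(z/2)


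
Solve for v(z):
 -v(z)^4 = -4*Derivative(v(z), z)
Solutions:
 v(z) = 2^(2/3)*(-1/(C1 + 3*z))^(1/3)
 v(z) = (-1/(C1 + z))^(1/3)*(-6^(2/3) - 3*2^(2/3)*3^(1/6)*I)/6
 v(z) = (-1/(C1 + z))^(1/3)*(-6^(2/3) + 3*2^(2/3)*3^(1/6)*I)/6


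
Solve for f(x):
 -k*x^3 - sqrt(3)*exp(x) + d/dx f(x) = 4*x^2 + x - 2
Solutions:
 f(x) = C1 + k*x^4/4 + 4*x^3/3 + x^2/2 - 2*x + sqrt(3)*exp(x)


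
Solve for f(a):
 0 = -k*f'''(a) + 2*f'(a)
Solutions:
 f(a) = C1 + C2*exp(-sqrt(2)*a*sqrt(1/k)) + C3*exp(sqrt(2)*a*sqrt(1/k))


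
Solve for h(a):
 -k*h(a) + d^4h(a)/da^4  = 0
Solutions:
 h(a) = C1*exp(-a*k^(1/4)) + C2*exp(a*k^(1/4)) + C3*exp(-I*a*k^(1/4)) + C4*exp(I*a*k^(1/4))


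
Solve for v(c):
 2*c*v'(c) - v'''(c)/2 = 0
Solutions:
 v(c) = C1 + Integral(C2*airyai(2^(2/3)*c) + C3*airybi(2^(2/3)*c), c)


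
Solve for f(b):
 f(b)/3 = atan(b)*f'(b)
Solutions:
 f(b) = C1*exp(Integral(1/atan(b), b)/3)


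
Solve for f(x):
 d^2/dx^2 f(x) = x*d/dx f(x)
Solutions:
 f(x) = C1 + C2*erfi(sqrt(2)*x/2)


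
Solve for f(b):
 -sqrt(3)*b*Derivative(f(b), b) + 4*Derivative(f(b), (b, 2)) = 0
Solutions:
 f(b) = C1 + C2*erfi(sqrt(2)*3^(1/4)*b/4)


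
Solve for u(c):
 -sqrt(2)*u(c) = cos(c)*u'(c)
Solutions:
 u(c) = C1*(sin(c) - 1)^(sqrt(2)/2)/(sin(c) + 1)^(sqrt(2)/2)


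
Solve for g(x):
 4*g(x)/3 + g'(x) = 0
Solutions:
 g(x) = C1*exp(-4*x/3)


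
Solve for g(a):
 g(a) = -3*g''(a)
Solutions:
 g(a) = C1*sin(sqrt(3)*a/3) + C2*cos(sqrt(3)*a/3)


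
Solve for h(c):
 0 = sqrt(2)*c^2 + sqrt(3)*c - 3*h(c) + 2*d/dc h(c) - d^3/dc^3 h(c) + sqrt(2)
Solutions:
 h(c) = C1*exp(6^(1/3)*c*(4*3^(1/3)/(sqrt(633) + 27)^(1/3) + 2^(1/3)*(sqrt(633) + 27)^(1/3))/12)*sin(2^(1/3)*3^(1/6)*c*(-2^(1/3)*3^(2/3)*(sqrt(633) + 27)^(1/3)/12 + (sqrt(633) + 27)^(-1/3))) + C2*exp(6^(1/3)*c*(4*3^(1/3)/(sqrt(633) + 27)^(1/3) + 2^(1/3)*(sqrt(633) + 27)^(1/3))/12)*cos(2^(1/3)*3^(1/6)*c*(-2^(1/3)*3^(2/3)*(sqrt(633) + 27)^(1/3)/12 + (sqrt(633) + 27)^(-1/3))) + C3*exp(-6^(1/3)*c*(4*3^(1/3)/(sqrt(633) + 27)^(1/3) + 2^(1/3)*(sqrt(633) + 27)^(1/3))/6) + sqrt(2)*c^2/3 + sqrt(3)*c/3 + 4*sqrt(2)*c/9 + 2*sqrt(3)/9 + 17*sqrt(2)/27


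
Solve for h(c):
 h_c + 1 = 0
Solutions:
 h(c) = C1 - c


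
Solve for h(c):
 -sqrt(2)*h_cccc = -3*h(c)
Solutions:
 h(c) = C1*exp(-2^(7/8)*3^(1/4)*c/2) + C2*exp(2^(7/8)*3^(1/4)*c/2) + C3*sin(2^(7/8)*3^(1/4)*c/2) + C4*cos(2^(7/8)*3^(1/4)*c/2)


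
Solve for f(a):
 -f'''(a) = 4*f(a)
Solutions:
 f(a) = C3*exp(-2^(2/3)*a) + (C1*sin(2^(2/3)*sqrt(3)*a/2) + C2*cos(2^(2/3)*sqrt(3)*a/2))*exp(2^(2/3)*a/2)


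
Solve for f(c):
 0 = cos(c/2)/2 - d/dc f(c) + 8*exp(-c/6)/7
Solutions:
 f(c) = C1 + sin(c/2) - 48*exp(-c/6)/7


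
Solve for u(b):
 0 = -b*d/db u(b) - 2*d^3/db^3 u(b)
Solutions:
 u(b) = C1 + Integral(C2*airyai(-2^(2/3)*b/2) + C3*airybi(-2^(2/3)*b/2), b)


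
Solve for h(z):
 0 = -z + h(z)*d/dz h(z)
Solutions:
 h(z) = -sqrt(C1 + z^2)
 h(z) = sqrt(C1 + z^2)


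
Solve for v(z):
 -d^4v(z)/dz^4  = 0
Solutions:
 v(z) = C1 + C2*z + C3*z^2 + C4*z^3


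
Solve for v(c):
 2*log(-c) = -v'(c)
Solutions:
 v(c) = C1 - 2*c*log(-c) + 2*c


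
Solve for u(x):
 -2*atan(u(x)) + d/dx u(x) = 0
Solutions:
 Integral(1/atan(_y), (_y, u(x))) = C1 + 2*x


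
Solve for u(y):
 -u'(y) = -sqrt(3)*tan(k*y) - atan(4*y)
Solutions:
 u(y) = C1 + y*atan(4*y) + sqrt(3)*Piecewise((-log(cos(k*y))/k, Ne(k, 0)), (0, True)) - log(16*y^2 + 1)/8


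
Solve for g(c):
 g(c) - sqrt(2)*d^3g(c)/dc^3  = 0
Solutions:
 g(c) = C3*exp(2^(5/6)*c/2) + (C1*sin(2^(5/6)*sqrt(3)*c/4) + C2*cos(2^(5/6)*sqrt(3)*c/4))*exp(-2^(5/6)*c/4)


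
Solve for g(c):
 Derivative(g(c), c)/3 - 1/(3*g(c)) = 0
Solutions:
 g(c) = -sqrt(C1 + 2*c)
 g(c) = sqrt(C1 + 2*c)


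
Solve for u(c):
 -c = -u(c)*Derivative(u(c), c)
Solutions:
 u(c) = -sqrt(C1 + c^2)
 u(c) = sqrt(C1 + c^2)


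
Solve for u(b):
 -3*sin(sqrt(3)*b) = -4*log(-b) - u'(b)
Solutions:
 u(b) = C1 - 4*b*log(-b) + 4*b - sqrt(3)*cos(sqrt(3)*b)


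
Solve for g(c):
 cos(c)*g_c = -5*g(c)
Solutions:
 g(c) = C1*sqrt(sin(c) - 1)*(sin(c)^2 - 2*sin(c) + 1)/(sqrt(sin(c) + 1)*(sin(c)^2 + 2*sin(c) + 1))


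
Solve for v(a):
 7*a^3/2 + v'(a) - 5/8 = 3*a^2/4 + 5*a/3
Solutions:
 v(a) = C1 - 7*a^4/8 + a^3/4 + 5*a^2/6 + 5*a/8


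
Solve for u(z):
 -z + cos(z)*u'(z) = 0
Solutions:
 u(z) = C1 + Integral(z/cos(z), z)


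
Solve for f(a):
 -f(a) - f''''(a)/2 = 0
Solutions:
 f(a) = (C1*sin(2^(3/4)*a/2) + C2*cos(2^(3/4)*a/2))*exp(-2^(3/4)*a/2) + (C3*sin(2^(3/4)*a/2) + C4*cos(2^(3/4)*a/2))*exp(2^(3/4)*a/2)


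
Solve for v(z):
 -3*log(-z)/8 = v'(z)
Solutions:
 v(z) = C1 - 3*z*log(-z)/8 + 3*z/8


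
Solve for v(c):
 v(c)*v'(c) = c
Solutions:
 v(c) = -sqrt(C1 + c^2)
 v(c) = sqrt(C1 + c^2)


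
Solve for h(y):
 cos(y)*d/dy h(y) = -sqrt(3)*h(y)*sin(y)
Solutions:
 h(y) = C1*cos(y)^(sqrt(3))


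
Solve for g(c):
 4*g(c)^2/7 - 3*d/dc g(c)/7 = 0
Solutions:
 g(c) = -3/(C1 + 4*c)


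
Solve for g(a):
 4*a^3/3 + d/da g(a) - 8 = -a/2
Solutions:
 g(a) = C1 - a^4/3 - a^2/4 + 8*a


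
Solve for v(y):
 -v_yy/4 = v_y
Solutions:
 v(y) = C1 + C2*exp(-4*y)


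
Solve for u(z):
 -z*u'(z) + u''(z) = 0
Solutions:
 u(z) = C1 + C2*erfi(sqrt(2)*z/2)


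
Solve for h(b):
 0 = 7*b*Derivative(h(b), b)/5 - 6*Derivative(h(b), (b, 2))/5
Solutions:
 h(b) = C1 + C2*erfi(sqrt(21)*b/6)


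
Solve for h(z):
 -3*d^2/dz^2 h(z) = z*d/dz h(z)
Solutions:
 h(z) = C1 + C2*erf(sqrt(6)*z/6)


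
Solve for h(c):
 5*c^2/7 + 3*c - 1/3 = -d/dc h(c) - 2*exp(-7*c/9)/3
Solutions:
 h(c) = C1 - 5*c^3/21 - 3*c^2/2 + c/3 + 6*exp(-7*c/9)/7


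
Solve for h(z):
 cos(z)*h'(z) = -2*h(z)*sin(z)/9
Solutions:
 h(z) = C1*cos(z)^(2/9)


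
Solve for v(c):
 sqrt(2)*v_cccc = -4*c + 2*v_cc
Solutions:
 v(c) = C1 + C2*c + C3*exp(-2^(1/4)*c) + C4*exp(2^(1/4)*c) + c^3/3


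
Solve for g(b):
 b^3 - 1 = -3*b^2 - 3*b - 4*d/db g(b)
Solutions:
 g(b) = C1 - b^4/16 - b^3/4 - 3*b^2/8 + b/4


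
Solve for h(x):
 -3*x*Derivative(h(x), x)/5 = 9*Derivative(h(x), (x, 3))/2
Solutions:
 h(x) = C1 + Integral(C2*airyai(-15^(2/3)*2^(1/3)*x/15) + C3*airybi(-15^(2/3)*2^(1/3)*x/15), x)


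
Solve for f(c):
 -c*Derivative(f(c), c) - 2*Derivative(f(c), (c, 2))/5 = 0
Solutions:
 f(c) = C1 + C2*erf(sqrt(5)*c/2)


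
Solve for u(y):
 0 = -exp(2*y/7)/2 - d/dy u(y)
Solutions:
 u(y) = C1 - 7*exp(2*y/7)/4


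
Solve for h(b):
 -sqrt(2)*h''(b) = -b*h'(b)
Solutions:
 h(b) = C1 + C2*erfi(2^(1/4)*b/2)


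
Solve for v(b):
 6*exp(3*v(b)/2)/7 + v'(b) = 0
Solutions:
 v(b) = 2*log(1/(C1 + 18*b))/3 + 2*log(14)/3
 v(b) = 2*log(14^(1/3)*(-3^(2/3) - 3*3^(1/6)*I)*(1/(C1 + 6*b))^(1/3)/6)
 v(b) = 2*log(14^(1/3)*(-3^(2/3) + 3*3^(1/6)*I)*(1/(C1 + 6*b))^(1/3)/6)


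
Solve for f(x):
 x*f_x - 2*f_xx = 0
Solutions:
 f(x) = C1 + C2*erfi(x/2)


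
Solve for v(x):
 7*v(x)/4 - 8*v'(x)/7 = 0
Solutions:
 v(x) = C1*exp(49*x/32)


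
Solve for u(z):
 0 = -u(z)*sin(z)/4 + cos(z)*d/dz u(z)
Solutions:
 u(z) = C1/cos(z)^(1/4)


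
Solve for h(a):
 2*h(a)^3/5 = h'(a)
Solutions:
 h(a) = -sqrt(10)*sqrt(-1/(C1 + 2*a))/2
 h(a) = sqrt(10)*sqrt(-1/(C1 + 2*a))/2


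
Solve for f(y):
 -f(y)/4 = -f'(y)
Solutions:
 f(y) = C1*exp(y/4)


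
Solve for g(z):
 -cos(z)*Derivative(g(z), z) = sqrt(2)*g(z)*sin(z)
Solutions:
 g(z) = C1*cos(z)^(sqrt(2))


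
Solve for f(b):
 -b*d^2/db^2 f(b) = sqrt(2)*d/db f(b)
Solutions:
 f(b) = C1 + C2*b^(1 - sqrt(2))


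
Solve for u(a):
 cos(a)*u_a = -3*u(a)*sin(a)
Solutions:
 u(a) = C1*cos(a)^3


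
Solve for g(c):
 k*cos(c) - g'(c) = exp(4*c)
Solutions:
 g(c) = C1 + k*sin(c) - exp(4*c)/4


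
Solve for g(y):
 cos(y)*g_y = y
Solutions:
 g(y) = C1 + Integral(y/cos(y), y)


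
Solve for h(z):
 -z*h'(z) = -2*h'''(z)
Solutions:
 h(z) = C1 + Integral(C2*airyai(2^(2/3)*z/2) + C3*airybi(2^(2/3)*z/2), z)


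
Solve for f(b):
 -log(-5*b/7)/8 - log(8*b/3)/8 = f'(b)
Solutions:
 f(b) = C1 - b*log(b)/4 + b*(-log(10) + 1/4 + log(52500000)/8 - I*pi/8)


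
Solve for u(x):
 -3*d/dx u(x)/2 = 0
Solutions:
 u(x) = C1


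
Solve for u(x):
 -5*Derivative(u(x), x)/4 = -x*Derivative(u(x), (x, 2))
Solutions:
 u(x) = C1 + C2*x^(9/4)


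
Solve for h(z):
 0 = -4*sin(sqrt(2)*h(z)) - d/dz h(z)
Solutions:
 h(z) = sqrt(2)*(pi - acos((-exp(2*sqrt(2)*C1) - exp(8*sqrt(2)*z))/(exp(2*sqrt(2)*C1) - exp(8*sqrt(2)*z)))/2)
 h(z) = sqrt(2)*acos((-exp(2*sqrt(2)*C1) - exp(8*sqrt(2)*z))/(exp(2*sqrt(2)*C1) - exp(8*sqrt(2)*z)))/2


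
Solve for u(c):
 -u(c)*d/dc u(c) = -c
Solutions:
 u(c) = -sqrt(C1 + c^2)
 u(c) = sqrt(C1 + c^2)


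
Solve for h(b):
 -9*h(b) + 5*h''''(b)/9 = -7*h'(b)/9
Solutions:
 h(b) = (C1/sqrt(exp(sqrt(10)*b*sqrt(-20^(1/3)*(49 + sqrt(25196641))^(1/3) + 216*50^(1/3)/(49 + sqrt(25196641))^(1/3) + 28*sqrt(10)/sqrt(-216*50^(1/3)/(49 + sqrt(25196641))^(1/3) + 20^(1/3)*(49 + sqrt(25196641))^(1/3)))/10)) + C2*sqrt(exp(sqrt(10)*b*sqrt(-20^(1/3)*(49 + sqrt(25196641))^(1/3) + 216*50^(1/3)/(49 + sqrt(25196641))^(1/3) + 28*sqrt(10)/sqrt(-216*50^(1/3)/(49 + sqrt(25196641))^(1/3) + 20^(1/3)*(49 + sqrt(25196641))^(1/3)))/10)))*exp(-sqrt(10)*b*sqrt(-216*50^(1/3)/(49 + sqrt(25196641))^(1/3) + 20^(1/3)*(49 + sqrt(25196641))^(1/3))/20) + (C3*sin(sqrt(10)*b*sqrt(-216*50^(1/3)/(49 + sqrt(25196641))^(1/3) + 20^(1/3)*(49 + sqrt(25196641))^(1/3) + 28*sqrt(10)/sqrt(-216*50^(1/3)/(49 + sqrt(25196641))^(1/3) + 20^(1/3)*(49 + sqrt(25196641))^(1/3)))/20) + C4*cos(sqrt(10)*b*sqrt(-216*50^(1/3)/(49 + sqrt(25196641))^(1/3) + 20^(1/3)*(49 + sqrt(25196641))^(1/3) + 28*sqrt(10)/sqrt(-216*50^(1/3)/(49 + sqrt(25196641))^(1/3) + 20^(1/3)*(49 + sqrt(25196641))^(1/3)))/20))*exp(sqrt(10)*b*sqrt(-216*50^(1/3)/(49 + sqrt(25196641))^(1/3) + 20^(1/3)*(49 + sqrt(25196641))^(1/3))/20)


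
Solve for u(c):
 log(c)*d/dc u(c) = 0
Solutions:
 u(c) = C1


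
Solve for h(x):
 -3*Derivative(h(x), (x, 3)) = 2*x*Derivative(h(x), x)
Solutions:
 h(x) = C1 + Integral(C2*airyai(-2^(1/3)*3^(2/3)*x/3) + C3*airybi(-2^(1/3)*3^(2/3)*x/3), x)


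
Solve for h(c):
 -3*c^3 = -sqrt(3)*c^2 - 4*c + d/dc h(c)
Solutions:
 h(c) = C1 - 3*c^4/4 + sqrt(3)*c^3/3 + 2*c^2


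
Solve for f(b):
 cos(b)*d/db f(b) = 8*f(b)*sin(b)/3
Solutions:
 f(b) = C1/cos(b)^(8/3)


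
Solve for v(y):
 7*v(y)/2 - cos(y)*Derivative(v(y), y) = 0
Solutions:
 v(y) = C1*(sin(y) + 1)^(7/4)/(sin(y) - 1)^(7/4)


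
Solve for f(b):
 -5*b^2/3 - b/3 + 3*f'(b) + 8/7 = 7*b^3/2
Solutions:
 f(b) = C1 + 7*b^4/24 + 5*b^3/27 + b^2/18 - 8*b/21


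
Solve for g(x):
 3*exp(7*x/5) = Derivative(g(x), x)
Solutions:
 g(x) = C1 + 15*exp(7*x/5)/7


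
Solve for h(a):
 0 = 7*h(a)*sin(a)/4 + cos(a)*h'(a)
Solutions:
 h(a) = C1*cos(a)^(7/4)


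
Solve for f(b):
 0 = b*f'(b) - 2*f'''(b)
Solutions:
 f(b) = C1 + Integral(C2*airyai(2^(2/3)*b/2) + C3*airybi(2^(2/3)*b/2), b)


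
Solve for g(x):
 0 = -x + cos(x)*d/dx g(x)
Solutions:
 g(x) = C1 + Integral(x/cos(x), x)


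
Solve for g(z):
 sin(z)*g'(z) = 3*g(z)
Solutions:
 g(z) = C1*(cos(z) - 1)^(3/2)/(cos(z) + 1)^(3/2)


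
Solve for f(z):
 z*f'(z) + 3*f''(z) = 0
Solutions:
 f(z) = C1 + C2*erf(sqrt(6)*z/6)


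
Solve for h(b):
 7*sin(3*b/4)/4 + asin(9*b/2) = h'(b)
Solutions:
 h(b) = C1 + b*asin(9*b/2) + sqrt(4 - 81*b^2)/9 - 7*cos(3*b/4)/3


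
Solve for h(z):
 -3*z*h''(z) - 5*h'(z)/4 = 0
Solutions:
 h(z) = C1 + C2*z^(7/12)


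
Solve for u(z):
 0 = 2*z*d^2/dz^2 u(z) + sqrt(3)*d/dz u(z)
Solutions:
 u(z) = C1 + C2*z^(1 - sqrt(3)/2)


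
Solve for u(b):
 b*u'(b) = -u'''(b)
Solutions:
 u(b) = C1 + Integral(C2*airyai(-b) + C3*airybi(-b), b)


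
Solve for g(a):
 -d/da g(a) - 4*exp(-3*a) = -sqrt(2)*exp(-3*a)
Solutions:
 g(a) = C1 - sqrt(2)*exp(-3*a)/3 + 4*exp(-3*a)/3


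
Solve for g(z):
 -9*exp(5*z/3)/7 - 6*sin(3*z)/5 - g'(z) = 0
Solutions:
 g(z) = C1 - 27*exp(5*z/3)/35 + 2*cos(3*z)/5


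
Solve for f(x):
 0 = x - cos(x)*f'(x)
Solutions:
 f(x) = C1 + Integral(x/cos(x), x)


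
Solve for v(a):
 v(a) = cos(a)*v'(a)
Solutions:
 v(a) = C1*sqrt(sin(a) + 1)/sqrt(sin(a) - 1)


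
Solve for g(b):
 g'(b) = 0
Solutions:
 g(b) = C1


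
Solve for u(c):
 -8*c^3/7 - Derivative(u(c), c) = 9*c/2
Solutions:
 u(c) = C1 - 2*c^4/7 - 9*c^2/4


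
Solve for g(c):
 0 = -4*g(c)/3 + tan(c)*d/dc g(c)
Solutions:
 g(c) = C1*sin(c)^(4/3)


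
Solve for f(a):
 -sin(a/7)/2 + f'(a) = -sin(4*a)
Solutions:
 f(a) = C1 - 7*cos(a/7)/2 + cos(4*a)/4


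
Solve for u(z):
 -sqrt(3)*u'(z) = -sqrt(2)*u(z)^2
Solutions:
 u(z) = -3/(C1 + sqrt(6)*z)


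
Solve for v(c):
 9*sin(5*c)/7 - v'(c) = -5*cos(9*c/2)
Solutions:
 v(c) = C1 + 10*sin(9*c/2)/9 - 9*cos(5*c)/35


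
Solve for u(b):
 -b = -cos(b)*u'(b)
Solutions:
 u(b) = C1 + Integral(b/cos(b), b)


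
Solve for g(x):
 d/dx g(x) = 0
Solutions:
 g(x) = C1


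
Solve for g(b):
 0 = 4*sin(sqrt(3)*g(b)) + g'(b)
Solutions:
 g(b) = sqrt(3)*(-acos((-exp(2*sqrt(3)*C1) - exp(8*sqrt(3)*b))/(exp(2*sqrt(3)*C1) - exp(8*sqrt(3)*b))) + 2*pi)/3
 g(b) = sqrt(3)*acos((-exp(2*sqrt(3)*C1) - exp(8*sqrt(3)*b))/(exp(2*sqrt(3)*C1) - exp(8*sqrt(3)*b)))/3


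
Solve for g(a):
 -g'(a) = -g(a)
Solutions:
 g(a) = C1*exp(a)


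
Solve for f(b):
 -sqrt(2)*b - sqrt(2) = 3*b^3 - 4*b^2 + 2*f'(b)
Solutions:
 f(b) = C1 - 3*b^4/8 + 2*b^3/3 - sqrt(2)*b^2/4 - sqrt(2)*b/2


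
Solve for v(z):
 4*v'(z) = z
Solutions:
 v(z) = C1 + z^2/8


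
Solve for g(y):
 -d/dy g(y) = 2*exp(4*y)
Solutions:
 g(y) = C1 - exp(4*y)/2


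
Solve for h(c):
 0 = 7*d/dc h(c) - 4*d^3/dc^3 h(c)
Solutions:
 h(c) = C1 + C2*exp(-sqrt(7)*c/2) + C3*exp(sqrt(7)*c/2)


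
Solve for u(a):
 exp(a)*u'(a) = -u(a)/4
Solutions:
 u(a) = C1*exp(exp(-a)/4)


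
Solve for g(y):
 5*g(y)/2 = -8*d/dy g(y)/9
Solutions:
 g(y) = C1*exp(-45*y/16)


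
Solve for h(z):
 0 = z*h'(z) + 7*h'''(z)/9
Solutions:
 h(z) = C1 + Integral(C2*airyai(-21^(2/3)*z/7) + C3*airybi(-21^(2/3)*z/7), z)


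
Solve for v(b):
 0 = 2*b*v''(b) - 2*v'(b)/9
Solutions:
 v(b) = C1 + C2*b^(10/9)


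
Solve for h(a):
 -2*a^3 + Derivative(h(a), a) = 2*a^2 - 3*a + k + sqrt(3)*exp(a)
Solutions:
 h(a) = C1 + a^4/2 + 2*a^3/3 - 3*a^2/2 + a*k + sqrt(3)*exp(a)


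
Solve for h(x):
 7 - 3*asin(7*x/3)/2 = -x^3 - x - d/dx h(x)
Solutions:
 h(x) = C1 - x^4/4 - x^2/2 + 3*x*asin(7*x/3)/2 - 7*x + 3*sqrt(9 - 49*x^2)/14


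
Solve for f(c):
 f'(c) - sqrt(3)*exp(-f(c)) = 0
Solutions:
 f(c) = log(C1 + sqrt(3)*c)


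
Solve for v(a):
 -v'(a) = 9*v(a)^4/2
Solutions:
 v(a) = 2^(1/3)*(1/(C1 + 27*a))^(1/3)
 v(a) = 2^(1/3)*(-3^(2/3) - 3*3^(1/6)*I)*(1/(C1 + 9*a))^(1/3)/6
 v(a) = 2^(1/3)*(-3^(2/3) + 3*3^(1/6)*I)*(1/(C1 + 9*a))^(1/3)/6


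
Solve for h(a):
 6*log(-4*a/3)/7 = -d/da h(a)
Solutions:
 h(a) = C1 - 6*a*log(-a)/7 + 6*a*(-2*log(2) + 1 + log(3))/7


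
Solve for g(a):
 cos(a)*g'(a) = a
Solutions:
 g(a) = C1 + Integral(a/cos(a), a)


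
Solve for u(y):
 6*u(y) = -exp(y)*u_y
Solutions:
 u(y) = C1*exp(6*exp(-y))


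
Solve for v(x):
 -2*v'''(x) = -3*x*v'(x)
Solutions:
 v(x) = C1 + Integral(C2*airyai(2^(2/3)*3^(1/3)*x/2) + C3*airybi(2^(2/3)*3^(1/3)*x/2), x)


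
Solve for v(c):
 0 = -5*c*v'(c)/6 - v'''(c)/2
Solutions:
 v(c) = C1 + Integral(C2*airyai(-3^(2/3)*5^(1/3)*c/3) + C3*airybi(-3^(2/3)*5^(1/3)*c/3), c)


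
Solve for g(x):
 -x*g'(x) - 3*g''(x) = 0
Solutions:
 g(x) = C1 + C2*erf(sqrt(6)*x/6)


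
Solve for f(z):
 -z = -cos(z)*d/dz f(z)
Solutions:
 f(z) = C1 + Integral(z/cos(z), z)


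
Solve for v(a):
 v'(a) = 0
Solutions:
 v(a) = C1


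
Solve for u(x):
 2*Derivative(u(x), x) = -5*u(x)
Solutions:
 u(x) = C1*exp(-5*x/2)


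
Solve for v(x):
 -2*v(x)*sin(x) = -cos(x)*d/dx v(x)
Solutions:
 v(x) = C1/cos(x)^2


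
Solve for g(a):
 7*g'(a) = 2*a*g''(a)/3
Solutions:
 g(a) = C1 + C2*a^(23/2)


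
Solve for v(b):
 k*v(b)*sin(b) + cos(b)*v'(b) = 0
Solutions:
 v(b) = C1*exp(k*log(cos(b)))


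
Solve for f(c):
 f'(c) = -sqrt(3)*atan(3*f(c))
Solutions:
 Integral(1/atan(3*_y), (_y, f(c))) = C1 - sqrt(3)*c


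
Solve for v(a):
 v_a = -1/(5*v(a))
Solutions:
 v(a) = -sqrt(C1 - 10*a)/5
 v(a) = sqrt(C1 - 10*a)/5


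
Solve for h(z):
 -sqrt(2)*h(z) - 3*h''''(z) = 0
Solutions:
 h(z) = (C1*sin(2^(5/8)*3^(3/4)*z/6) + C2*cos(2^(5/8)*3^(3/4)*z/6))*exp(-2^(5/8)*3^(3/4)*z/6) + (C3*sin(2^(5/8)*3^(3/4)*z/6) + C4*cos(2^(5/8)*3^(3/4)*z/6))*exp(2^(5/8)*3^(3/4)*z/6)


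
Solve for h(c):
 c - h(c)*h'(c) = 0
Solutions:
 h(c) = -sqrt(C1 + c^2)
 h(c) = sqrt(C1 + c^2)


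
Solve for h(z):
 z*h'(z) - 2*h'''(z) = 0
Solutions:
 h(z) = C1 + Integral(C2*airyai(2^(2/3)*z/2) + C3*airybi(2^(2/3)*z/2), z)


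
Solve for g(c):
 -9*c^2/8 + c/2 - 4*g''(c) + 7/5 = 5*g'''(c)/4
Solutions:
 g(c) = C1 + C2*c + C3*exp(-16*c/5) - 3*c^4/128 + 77*c^3/1536 + 5243*c^2/40960


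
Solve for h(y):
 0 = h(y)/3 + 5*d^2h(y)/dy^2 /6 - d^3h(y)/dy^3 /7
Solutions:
 h(y) = C1*exp(y*(-7^(1/3)*(18*sqrt(39666) + 7097)^(1/3) - 175*7^(2/3)/(18*sqrt(39666) + 7097)^(1/3) + 70)/36)*sin(sqrt(3)*7^(1/3)*y*(-(18*sqrt(39666) + 7097)^(1/3) + 175*7^(1/3)/(18*sqrt(39666) + 7097)^(1/3))/36) + C2*exp(y*(-7^(1/3)*(18*sqrt(39666) + 7097)^(1/3) - 175*7^(2/3)/(18*sqrt(39666) + 7097)^(1/3) + 70)/36)*cos(sqrt(3)*7^(1/3)*y*(-(18*sqrt(39666) + 7097)^(1/3) + 175*7^(1/3)/(18*sqrt(39666) + 7097)^(1/3))/36) + C3*exp(y*(175*7^(2/3)/(18*sqrt(39666) + 7097)^(1/3) + 35 + 7^(1/3)*(18*sqrt(39666) + 7097)^(1/3))/18)


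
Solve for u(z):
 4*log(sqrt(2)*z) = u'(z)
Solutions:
 u(z) = C1 + 4*z*log(z) - 4*z + z*log(4)


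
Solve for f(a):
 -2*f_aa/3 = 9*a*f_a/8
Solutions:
 f(a) = C1 + C2*erf(3*sqrt(6)*a/8)


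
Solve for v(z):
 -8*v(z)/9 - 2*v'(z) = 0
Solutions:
 v(z) = C1*exp(-4*z/9)


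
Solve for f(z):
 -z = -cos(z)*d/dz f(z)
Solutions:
 f(z) = C1 + Integral(z/cos(z), z)


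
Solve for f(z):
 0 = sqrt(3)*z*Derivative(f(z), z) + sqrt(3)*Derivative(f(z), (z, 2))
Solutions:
 f(z) = C1 + C2*erf(sqrt(2)*z/2)


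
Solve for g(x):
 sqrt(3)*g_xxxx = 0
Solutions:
 g(x) = C1 + C2*x + C3*x^2 + C4*x^3


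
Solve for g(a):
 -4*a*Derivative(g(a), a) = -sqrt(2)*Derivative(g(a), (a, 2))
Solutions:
 g(a) = C1 + C2*erfi(2^(1/4)*a)


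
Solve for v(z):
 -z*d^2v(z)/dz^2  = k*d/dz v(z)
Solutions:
 v(z) = C1 + z^(1 - re(k))*(C2*sin(log(z)*Abs(im(k))) + C3*cos(log(z)*im(k)))


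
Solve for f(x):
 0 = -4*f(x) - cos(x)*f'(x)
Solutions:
 f(x) = C1*(sin(x)^2 - 2*sin(x) + 1)/(sin(x)^2 + 2*sin(x) + 1)


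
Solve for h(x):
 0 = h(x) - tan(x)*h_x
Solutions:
 h(x) = C1*sin(x)


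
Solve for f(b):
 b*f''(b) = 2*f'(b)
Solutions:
 f(b) = C1 + C2*b^3


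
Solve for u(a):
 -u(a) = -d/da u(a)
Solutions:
 u(a) = C1*exp(a)


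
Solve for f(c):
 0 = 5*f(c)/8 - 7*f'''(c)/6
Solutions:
 f(c) = C3*exp(1470^(1/3)*c/14) + (C1*sin(3^(5/6)*490^(1/3)*c/28) + C2*cos(3^(5/6)*490^(1/3)*c/28))*exp(-1470^(1/3)*c/28)


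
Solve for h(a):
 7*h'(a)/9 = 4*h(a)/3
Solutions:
 h(a) = C1*exp(12*a/7)


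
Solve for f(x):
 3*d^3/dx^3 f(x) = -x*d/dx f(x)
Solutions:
 f(x) = C1 + Integral(C2*airyai(-3^(2/3)*x/3) + C3*airybi(-3^(2/3)*x/3), x)


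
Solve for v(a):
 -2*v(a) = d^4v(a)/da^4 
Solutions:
 v(a) = (C1*sin(2^(3/4)*a/2) + C2*cos(2^(3/4)*a/2))*exp(-2^(3/4)*a/2) + (C3*sin(2^(3/4)*a/2) + C4*cos(2^(3/4)*a/2))*exp(2^(3/4)*a/2)


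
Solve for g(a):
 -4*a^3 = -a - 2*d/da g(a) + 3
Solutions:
 g(a) = C1 + a^4/2 - a^2/4 + 3*a/2


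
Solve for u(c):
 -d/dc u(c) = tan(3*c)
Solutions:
 u(c) = C1 + log(cos(3*c))/3


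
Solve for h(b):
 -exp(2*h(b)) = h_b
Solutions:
 h(b) = log(-sqrt(-1/(C1 - b))) - log(2)/2
 h(b) = log(-1/(C1 - b))/2 - log(2)/2


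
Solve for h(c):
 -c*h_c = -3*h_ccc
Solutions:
 h(c) = C1 + Integral(C2*airyai(3^(2/3)*c/3) + C3*airybi(3^(2/3)*c/3), c)


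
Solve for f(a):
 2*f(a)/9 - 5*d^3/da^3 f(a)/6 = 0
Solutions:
 f(a) = C3*exp(30^(2/3)*a/15) + (C1*sin(10^(2/3)*3^(1/6)*a/10) + C2*cos(10^(2/3)*3^(1/6)*a/10))*exp(-30^(2/3)*a/30)


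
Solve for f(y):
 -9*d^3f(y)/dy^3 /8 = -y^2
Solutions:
 f(y) = C1 + C2*y + C3*y^2 + 2*y^5/135


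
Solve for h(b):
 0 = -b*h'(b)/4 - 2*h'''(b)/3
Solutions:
 h(b) = C1 + Integral(C2*airyai(-3^(1/3)*b/2) + C3*airybi(-3^(1/3)*b/2), b)


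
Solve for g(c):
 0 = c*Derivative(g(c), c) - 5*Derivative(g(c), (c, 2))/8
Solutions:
 g(c) = C1 + C2*erfi(2*sqrt(5)*c/5)


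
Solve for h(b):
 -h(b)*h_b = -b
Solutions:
 h(b) = -sqrt(C1 + b^2)
 h(b) = sqrt(C1 + b^2)


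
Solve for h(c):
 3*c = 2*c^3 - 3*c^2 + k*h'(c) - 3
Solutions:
 h(c) = C1 - c^4/(2*k) + c^3/k + 3*c^2/(2*k) + 3*c/k


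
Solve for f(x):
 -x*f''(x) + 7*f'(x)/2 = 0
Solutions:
 f(x) = C1 + C2*x^(9/2)


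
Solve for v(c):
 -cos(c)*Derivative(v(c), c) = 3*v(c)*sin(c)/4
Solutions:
 v(c) = C1*cos(c)^(3/4)


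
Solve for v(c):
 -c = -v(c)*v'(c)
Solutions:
 v(c) = -sqrt(C1 + c^2)
 v(c) = sqrt(C1 + c^2)


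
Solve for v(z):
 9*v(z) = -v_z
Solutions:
 v(z) = C1*exp(-9*z)


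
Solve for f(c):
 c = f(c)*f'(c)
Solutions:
 f(c) = -sqrt(C1 + c^2)
 f(c) = sqrt(C1 + c^2)


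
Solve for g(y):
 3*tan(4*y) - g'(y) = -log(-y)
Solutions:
 g(y) = C1 + y*log(-y) - y - 3*log(cos(4*y))/4


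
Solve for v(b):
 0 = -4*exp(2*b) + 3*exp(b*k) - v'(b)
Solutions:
 v(b) = C1 - 2*exp(2*b) + 3*exp(b*k)/k


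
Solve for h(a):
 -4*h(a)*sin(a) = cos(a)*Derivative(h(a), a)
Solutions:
 h(a) = C1*cos(a)^4


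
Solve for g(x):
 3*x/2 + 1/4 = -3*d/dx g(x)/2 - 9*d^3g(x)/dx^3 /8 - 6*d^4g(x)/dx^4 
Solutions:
 g(x) = C1 + C2*exp(x*(-2 + (32*sqrt(257) + 513)^(-1/3) + (32*sqrt(257) + 513)^(1/3))/32)*sin(sqrt(3)*x*(-(32*sqrt(257) + 513)^(1/3) + (32*sqrt(257) + 513)^(-1/3))/32) + C3*exp(x*(-2 + (32*sqrt(257) + 513)^(-1/3) + (32*sqrt(257) + 513)^(1/3))/32)*cos(sqrt(3)*x*(-(32*sqrt(257) + 513)^(1/3) + (32*sqrt(257) + 513)^(-1/3))/32) + C4*exp(-x*((32*sqrt(257) + 513)^(-1/3) + 1 + (32*sqrt(257) + 513)^(1/3))/16) - x^2/2 - x/6


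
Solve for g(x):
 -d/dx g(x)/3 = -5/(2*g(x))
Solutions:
 g(x) = -sqrt(C1 + 15*x)
 g(x) = sqrt(C1 + 15*x)


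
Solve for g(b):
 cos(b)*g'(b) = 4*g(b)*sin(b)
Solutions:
 g(b) = C1/cos(b)^4


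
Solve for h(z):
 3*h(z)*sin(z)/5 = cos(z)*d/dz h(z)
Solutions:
 h(z) = C1/cos(z)^(3/5)


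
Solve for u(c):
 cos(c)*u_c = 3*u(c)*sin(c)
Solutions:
 u(c) = C1/cos(c)^3


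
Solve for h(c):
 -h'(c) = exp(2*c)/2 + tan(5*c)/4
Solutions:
 h(c) = C1 - exp(2*c)/4 + log(cos(5*c))/20


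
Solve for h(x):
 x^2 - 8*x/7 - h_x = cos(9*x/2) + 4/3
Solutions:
 h(x) = C1 + x^3/3 - 4*x^2/7 - 4*x/3 - 2*sin(9*x/2)/9


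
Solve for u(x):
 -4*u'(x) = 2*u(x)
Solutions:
 u(x) = C1*exp(-x/2)


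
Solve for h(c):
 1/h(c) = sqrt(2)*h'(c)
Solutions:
 h(c) = -sqrt(C1 + sqrt(2)*c)
 h(c) = sqrt(C1 + sqrt(2)*c)


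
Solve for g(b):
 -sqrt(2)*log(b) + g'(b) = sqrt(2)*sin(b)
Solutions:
 g(b) = C1 + sqrt(2)*b*(log(b) - 1) - sqrt(2)*cos(b)


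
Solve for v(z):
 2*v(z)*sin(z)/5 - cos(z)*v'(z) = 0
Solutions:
 v(z) = C1/cos(z)^(2/5)


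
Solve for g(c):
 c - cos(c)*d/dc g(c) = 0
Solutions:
 g(c) = C1 + Integral(c/cos(c), c)


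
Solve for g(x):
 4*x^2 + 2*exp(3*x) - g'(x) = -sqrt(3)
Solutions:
 g(x) = C1 + 4*x^3/3 + sqrt(3)*x + 2*exp(3*x)/3


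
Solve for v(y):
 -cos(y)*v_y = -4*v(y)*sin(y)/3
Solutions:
 v(y) = C1/cos(y)^(4/3)


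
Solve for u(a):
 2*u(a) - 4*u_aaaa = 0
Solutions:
 u(a) = C1*exp(-2^(3/4)*a/2) + C2*exp(2^(3/4)*a/2) + C3*sin(2^(3/4)*a/2) + C4*cos(2^(3/4)*a/2)


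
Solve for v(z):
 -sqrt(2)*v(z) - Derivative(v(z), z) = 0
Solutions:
 v(z) = C1*exp(-sqrt(2)*z)


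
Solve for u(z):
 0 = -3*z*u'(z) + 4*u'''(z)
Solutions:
 u(z) = C1 + Integral(C2*airyai(6^(1/3)*z/2) + C3*airybi(6^(1/3)*z/2), z)


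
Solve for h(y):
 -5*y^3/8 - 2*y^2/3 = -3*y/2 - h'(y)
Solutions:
 h(y) = C1 + 5*y^4/32 + 2*y^3/9 - 3*y^2/4


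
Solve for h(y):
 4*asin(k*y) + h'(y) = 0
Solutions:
 h(y) = C1 - 4*Piecewise((y*asin(k*y) + sqrt(-k^2*y^2 + 1)/k, Ne(k, 0)), (0, True))


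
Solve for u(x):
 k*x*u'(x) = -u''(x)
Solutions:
 u(x) = Piecewise((-sqrt(2)*sqrt(pi)*C1*erf(sqrt(2)*sqrt(k)*x/2)/(2*sqrt(k)) - C2, (k > 0) | (k < 0)), (-C1*x - C2, True))


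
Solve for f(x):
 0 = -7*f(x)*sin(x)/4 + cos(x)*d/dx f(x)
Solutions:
 f(x) = C1/cos(x)^(7/4)


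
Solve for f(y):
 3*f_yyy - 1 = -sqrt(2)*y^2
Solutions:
 f(y) = C1 + C2*y + C3*y^2 - sqrt(2)*y^5/180 + y^3/18


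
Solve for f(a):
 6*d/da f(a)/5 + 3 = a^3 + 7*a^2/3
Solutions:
 f(a) = C1 + 5*a^4/24 + 35*a^3/54 - 5*a/2


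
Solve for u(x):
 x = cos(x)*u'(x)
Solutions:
 u(x) = C1 + Integral(x/cos(x), x)


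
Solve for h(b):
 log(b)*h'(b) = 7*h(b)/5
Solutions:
 h(b) = C1*exp(7*li(b)/5)


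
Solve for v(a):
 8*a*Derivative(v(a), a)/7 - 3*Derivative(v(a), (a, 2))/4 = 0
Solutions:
 v(a) = C1 + C2*erfi(4*sqrt(21)*a/21)


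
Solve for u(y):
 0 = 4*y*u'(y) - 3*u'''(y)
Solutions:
 u(y) = C1 + Integral(C2*airyai(6^(2/3)*y/3) + C3*airybi(6^(2/3)*y/3), y)


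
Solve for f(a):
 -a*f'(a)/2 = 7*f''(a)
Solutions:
 f(a) = C1 + C2*erf(sqrt(7)*a/14)


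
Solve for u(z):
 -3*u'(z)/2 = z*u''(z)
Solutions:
 u(z) = C1 + C2/sqrt(z)


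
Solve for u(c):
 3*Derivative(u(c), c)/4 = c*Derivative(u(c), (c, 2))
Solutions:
 u(c) = C1 + C2*c^(7/4)


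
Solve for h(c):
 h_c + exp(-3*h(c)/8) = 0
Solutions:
 h(c) = 8*log(C1 - 3*c/8)/3
 h(c) = 8*log((-3^(1/3) - 3^(5/6)*I)*(C1 - c)^(1/3)/4)
 h(c) = 8*log((-3^(1/3) + 3^(5/6)*I)*(C1 - c)^(1/3)/4)


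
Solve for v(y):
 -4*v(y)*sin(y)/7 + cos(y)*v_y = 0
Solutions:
 v(y) = C1/cos(y)^(4/7)


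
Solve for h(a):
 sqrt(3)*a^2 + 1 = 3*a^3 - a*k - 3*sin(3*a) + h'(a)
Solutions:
 h(a) = C1 - 3*a^4/4 + sqrt(3)*a^3/3 + a^2*k/2 + a - cos(3*a)


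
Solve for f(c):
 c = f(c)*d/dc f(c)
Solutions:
 f(c) = -sqrt(C1 + c^2)
 f(c) = sqrt(C1 + c^2)


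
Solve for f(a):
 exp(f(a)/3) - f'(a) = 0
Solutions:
 f(a) = 3*log(-1/(C1 + a)) + 3*log(3)


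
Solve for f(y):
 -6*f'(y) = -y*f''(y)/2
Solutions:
 f(y) = C1 + C2*y^13


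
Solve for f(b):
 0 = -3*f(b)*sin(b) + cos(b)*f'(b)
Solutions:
 f(b) = C1/cos(b)^3


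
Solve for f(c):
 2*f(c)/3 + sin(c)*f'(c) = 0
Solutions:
 f(c) = C1*(cos(c) + 1)^(1/3)/(cos(c) - 1)^(1/3)


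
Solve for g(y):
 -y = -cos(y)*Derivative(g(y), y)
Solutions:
 g(y) = C1 + Integral(y/cos(y), y)


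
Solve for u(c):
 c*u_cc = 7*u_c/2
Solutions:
 u(c) = C1 + C2*c^(9/2)


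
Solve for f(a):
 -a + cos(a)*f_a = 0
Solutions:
 f(a) = C1 + Integral(a/cos(a), a)


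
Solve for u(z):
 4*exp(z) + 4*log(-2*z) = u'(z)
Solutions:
 u(z) = C1 + 4*z*log(-z) + 4*z*(-1 + log(2)) + 4*exp(z)


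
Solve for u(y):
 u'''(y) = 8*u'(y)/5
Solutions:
 u(y) = C1 + C2*exp(-2*sqrt(10)*y/5) + C3*exp(2*sqrt(10)*y/5)


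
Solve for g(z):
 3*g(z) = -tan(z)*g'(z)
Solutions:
 g(z) = C1/sin(z)^3


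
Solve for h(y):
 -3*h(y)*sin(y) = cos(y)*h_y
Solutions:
 h(y) = C1*cos(y)^3


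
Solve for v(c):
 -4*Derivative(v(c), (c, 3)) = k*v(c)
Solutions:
 v(c) = C1*exp(2^(1/3)*c*(-k)^(1/3)/2) + C2*exp(2^(1/3)*c*(-k)^(1/3)*(-1 + sqrt(3)*I)/4) + C3*exp(-2^(1/3)*c*(-k)^(1/3)*(1 + sqrt(3)*I)/4)


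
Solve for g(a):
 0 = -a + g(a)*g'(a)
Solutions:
 g(a) = -sqrt(C1 + a^2)
 g(a) = sqrt(C1 + a^2)


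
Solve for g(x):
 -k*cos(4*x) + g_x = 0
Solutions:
 g(x) = C1 + k*sin(4*x)/4


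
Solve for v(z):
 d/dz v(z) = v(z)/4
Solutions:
 v(z) = C1*exp(z/4)


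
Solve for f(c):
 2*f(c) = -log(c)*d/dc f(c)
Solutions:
 f(c) = C1*exp(-2*li(c))


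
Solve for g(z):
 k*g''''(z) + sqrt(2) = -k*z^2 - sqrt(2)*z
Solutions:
 g(z) = C1 + C2*z + C3*z^2 + C4*z^3 - z^6/360 - sqrt(2)*z^5/(120*k) - sqrt(2)*z^4/(24*k)


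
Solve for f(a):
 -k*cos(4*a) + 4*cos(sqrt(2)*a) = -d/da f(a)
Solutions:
 f(a) = C1 + k*sin(4*a)/4 - 2*sqrt(2)*sin(sqrt(2)*a)


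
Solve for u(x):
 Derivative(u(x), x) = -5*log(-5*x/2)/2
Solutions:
 u(x) = C1 - 5*x*log(-x)/2 + 5*x*(-log(5) + log(2) + 1)/2


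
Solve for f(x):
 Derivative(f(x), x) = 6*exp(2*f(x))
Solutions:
 f(x) = log(-sqrt(-1/(C1 + 6*x))) - log(2)/2
 f(x) = log(-1/(C1 + 6*x))/2 - log(2)/2


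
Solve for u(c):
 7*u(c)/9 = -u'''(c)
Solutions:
 u(c) = C3*exp(-21^(1/3)*c/3) + (C1*sin(3^(5/6)*7^(1/3)*c/6) + C2*cos(3^(5/6)*7^(1/3)*c/6))*exp(21^(1/3)*c/6)


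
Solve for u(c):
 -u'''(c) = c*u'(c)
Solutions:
 u(c) = C1 + Integral(C2*airyai(-c) + C3*airybi(-c), c)


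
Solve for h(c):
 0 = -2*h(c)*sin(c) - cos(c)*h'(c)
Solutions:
 h(c) = C1*cos(c)^2


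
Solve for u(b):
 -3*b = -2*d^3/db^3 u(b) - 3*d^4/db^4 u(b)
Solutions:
 u(b) = C1 + C2*b + C3*b^2 + C4*exp(-2*b/3) + b^4/16 - 3*b^3/8


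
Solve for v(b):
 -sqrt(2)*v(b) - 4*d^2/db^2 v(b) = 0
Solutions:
 v(b) = C1*sin(2^(1/4)*b/2) + C2*cos(2^(1/4)*b/2)


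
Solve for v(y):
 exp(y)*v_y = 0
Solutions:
 v(y) = C1


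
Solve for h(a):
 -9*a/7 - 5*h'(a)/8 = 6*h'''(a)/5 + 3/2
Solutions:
 h(a) = C1 + C2*sin(5*sqrt(3)*a/12) + C3*cos(5*sqrt(3)*a/12) - 36*a^2/35 - 12*a/5


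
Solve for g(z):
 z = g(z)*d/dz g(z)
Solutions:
 g(z) = -sqrt(C1 + z^2)
 g(z) = sqrt(C1 + z^2)


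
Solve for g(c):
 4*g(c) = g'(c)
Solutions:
 g(c) = C1*exp(4*c)


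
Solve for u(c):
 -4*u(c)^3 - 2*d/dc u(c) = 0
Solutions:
 u(c) = -sqrt(2)*sqrt(-1/(C1 - 2*c))/2
 u(c) = sqrt(2)*sqrt(-1/(C1 - 2*c))/2


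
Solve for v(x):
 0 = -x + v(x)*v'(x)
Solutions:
 v(x) = -sqrt(C1 + x^2)
 v(x) = sqrt(C1 + x^2)


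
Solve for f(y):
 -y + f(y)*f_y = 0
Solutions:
 f(y) = -sqrt(C1 + y^2)
 f(y) = sqrt(C1 + y^2)


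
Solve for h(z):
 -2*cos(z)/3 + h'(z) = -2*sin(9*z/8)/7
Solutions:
 h(z) = C1 + 2*sin(z)/3 + 16*cos(9*z/8)/63


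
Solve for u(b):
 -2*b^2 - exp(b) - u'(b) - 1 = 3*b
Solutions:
 u(b) = C1 - 2*b^3/3 - 3*b^2/2 - b - exp(b)


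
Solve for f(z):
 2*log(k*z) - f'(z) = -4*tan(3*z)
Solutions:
 f(z) = C1 + 2*z*log(k*z) - 2*z - 4*log(cos(3*z))/3


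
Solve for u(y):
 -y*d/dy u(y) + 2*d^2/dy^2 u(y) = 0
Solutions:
 u(y) = C1 + C2*erfi(y/2)


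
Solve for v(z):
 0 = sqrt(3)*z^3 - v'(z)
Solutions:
 v(z) = C1 + sqrt(3)*z^4/4


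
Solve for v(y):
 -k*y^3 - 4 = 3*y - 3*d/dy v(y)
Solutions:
 v(y) = C1 + k*y^4/12 + y^2/2 + 4*y/3


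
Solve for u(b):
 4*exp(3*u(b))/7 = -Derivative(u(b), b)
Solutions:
 u(b) = log(1/(C1 + 12*b))/3 + log(7)/3
 u(b) = log(7^(1/3)*(-3^(2/3) - 3*3^(1/6)*I)*(1/(C1 + 4*b))^(1/3)/6)
 u(b) = log(7^(1/3)*(-3^(2/3) + 3*3^(1/6)*I)*(1/(C1 + 4*b))^(1/3)/6)


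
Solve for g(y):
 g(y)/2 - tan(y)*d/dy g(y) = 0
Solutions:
 g(y) = C1*sqrt(sin(y))


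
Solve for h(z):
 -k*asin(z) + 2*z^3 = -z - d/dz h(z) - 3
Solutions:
 h(z) = C1 + k*(z*asin(z) + sqrt(1 - z^2)) - z^4/2 - z^2/2 - 3*z


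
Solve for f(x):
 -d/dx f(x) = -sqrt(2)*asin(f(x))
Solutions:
 Integral(1/asin(_y), (_y, f(x))) = C1 + sqrt(2)*x


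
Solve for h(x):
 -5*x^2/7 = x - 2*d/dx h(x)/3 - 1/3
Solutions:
 h(x) = C1 + 5*x^3/14 + 3*x^2/4 - x/2


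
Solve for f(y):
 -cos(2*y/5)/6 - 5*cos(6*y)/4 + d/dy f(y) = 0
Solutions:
 f(y) = C1 + 5*sin(2*y/5)/12 + 5*sin(6*y)/24


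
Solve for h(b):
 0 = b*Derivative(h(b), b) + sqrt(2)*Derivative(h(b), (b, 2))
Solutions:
 h(b) = C1 + C2*erf(2^(1/4)*b/2)


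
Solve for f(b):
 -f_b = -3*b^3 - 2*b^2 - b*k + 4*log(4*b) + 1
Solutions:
 f(b) = C1 + 3*b^4/4 + 2*b^3/3 + b^2*k/2 - 4*b*log(b) - 8*b*log(2) + 3*b


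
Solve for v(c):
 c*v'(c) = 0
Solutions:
 v(c) = C1


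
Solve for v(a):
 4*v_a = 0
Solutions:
 v(a) = C1


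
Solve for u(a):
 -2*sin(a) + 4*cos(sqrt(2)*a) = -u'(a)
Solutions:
 u(a) = C1 - 2*sqrt(2)*sin(sqrt(2)*a) - 2*cos(a)


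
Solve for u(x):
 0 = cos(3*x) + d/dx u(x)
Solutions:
 u(x) = C1 - sin(3*x)/3


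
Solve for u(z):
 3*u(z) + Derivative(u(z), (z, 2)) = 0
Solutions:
 u(z) = C1*sin(sqrt(3)*z) + C2*cos(sqrt(3)*z)


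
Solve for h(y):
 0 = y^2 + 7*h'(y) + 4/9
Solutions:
 h(y) = C1 - y^3/21 - 4*y/63


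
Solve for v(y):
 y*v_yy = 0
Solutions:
 v(y) = C1 + C2*y


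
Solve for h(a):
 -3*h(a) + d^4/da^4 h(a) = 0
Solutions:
 h(a) = C1*exp(-3^(1/4)*a) + C2*exp(3^(1/4)*a) + C3*sin(3^(1/4)*a) + C4*cos(3^(1/4)*a)


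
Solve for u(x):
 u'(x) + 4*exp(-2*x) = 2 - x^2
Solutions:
 u(x) = C1 - x^3/3 + 2*x + 2*exp(-2*x)


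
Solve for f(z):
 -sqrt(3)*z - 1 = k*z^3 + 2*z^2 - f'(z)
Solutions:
 f(z) = C1 + k*z^4/4 + 2*z^3/3 + sqrt(3)*z^2/2 + z


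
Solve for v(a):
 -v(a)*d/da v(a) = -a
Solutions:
 v(a) = -sqrt(C1 + a^2)
 v(a) = sqrt(C1 + a^2)


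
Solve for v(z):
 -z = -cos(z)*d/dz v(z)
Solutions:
 v(z) = C1 + Integral(z/cos(z), z)


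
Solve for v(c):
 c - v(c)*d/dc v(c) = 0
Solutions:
 v(c) = -sqrt(C1 + c^2)
 v(c) = sqrt(C1 + c^2)


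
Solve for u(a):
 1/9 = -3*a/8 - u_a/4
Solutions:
 u(a) = C1 - 3*a^2/4 - 4*a/9


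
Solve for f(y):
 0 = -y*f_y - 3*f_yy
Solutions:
 f(y) = C1 + C2*erf(sqrt(6)*y/6)


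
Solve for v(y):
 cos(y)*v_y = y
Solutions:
 v(y) = C1 + Integral(y/cos(y), y)


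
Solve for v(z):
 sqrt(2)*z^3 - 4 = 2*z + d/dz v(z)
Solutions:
 v(z) = C1 + sqrt(2)*z^4/4 - z^2 - 4*z


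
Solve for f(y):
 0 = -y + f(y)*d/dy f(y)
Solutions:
 f(y) = -sqrt(C1 + y^2)
 f(y) = sqrt(C1 + y^2)


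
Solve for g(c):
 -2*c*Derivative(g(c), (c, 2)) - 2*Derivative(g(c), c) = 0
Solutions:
 g(c) = C1 + C2*log(c)


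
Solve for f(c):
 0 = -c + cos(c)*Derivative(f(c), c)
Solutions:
 f(c) = C1 + Integral(c/cos(c), c)


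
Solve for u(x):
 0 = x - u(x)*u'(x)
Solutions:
 u(x) = -sqrt(C1 + x^2)
 u(x) = sqrt(C1 + x^2)


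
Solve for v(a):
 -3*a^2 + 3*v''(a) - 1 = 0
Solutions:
 v(a) = C1 + C2*a + a^4/12 + a^2/6


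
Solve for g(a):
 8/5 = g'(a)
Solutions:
 g(a) = C1 + 8*a/5


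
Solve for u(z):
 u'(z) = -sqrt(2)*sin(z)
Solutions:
 u(z) = C1 + sqrt(2)*cos(z)


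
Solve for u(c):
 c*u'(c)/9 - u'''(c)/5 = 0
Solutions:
 u(c) = C1 + Integral(C2*airyai(15^(1/3)*c/3) + C3*airybi(15^(1/3)*c/3), c)
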